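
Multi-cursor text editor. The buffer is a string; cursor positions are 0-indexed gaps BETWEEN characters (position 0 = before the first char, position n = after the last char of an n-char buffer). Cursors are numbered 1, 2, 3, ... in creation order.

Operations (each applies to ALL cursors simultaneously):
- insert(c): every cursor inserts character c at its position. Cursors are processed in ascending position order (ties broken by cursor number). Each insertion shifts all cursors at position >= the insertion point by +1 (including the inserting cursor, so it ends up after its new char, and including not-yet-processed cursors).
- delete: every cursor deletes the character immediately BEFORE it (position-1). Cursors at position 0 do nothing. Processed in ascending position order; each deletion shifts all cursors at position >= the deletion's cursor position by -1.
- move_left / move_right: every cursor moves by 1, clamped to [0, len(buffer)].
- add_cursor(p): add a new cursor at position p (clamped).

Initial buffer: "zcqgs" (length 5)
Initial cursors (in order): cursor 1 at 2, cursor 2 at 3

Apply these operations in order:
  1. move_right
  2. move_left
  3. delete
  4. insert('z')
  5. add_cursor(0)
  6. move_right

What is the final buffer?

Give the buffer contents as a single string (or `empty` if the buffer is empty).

Answer: zzzgs

Derivation:
After op 1 (move_right): buffer="zcqgs" (len 5), cursors c1@3 c2@4, authorship .....
After op 2 (move_left): buffer="zcqgs" (len 5), cursors c1@2 c2@3, authorship .....
After op 3 (delete): buffer="zgs" (len 3), cursors c1@1 c2@1, authorship ...
After op 4 (insert('z')): buffer="zzzgs" (len 5), cursors c1@3 c2@3, authorship .12..
After op 5 (add_cursor(0)): buffer="zzzgs" (len 5), cursors c3@0 c1@3 c2@3, authorship .12..
After op 6 (move_right): buffer="zzzgs" (len 5), cursors c3@1 c1@4 c2@4, authorship .12..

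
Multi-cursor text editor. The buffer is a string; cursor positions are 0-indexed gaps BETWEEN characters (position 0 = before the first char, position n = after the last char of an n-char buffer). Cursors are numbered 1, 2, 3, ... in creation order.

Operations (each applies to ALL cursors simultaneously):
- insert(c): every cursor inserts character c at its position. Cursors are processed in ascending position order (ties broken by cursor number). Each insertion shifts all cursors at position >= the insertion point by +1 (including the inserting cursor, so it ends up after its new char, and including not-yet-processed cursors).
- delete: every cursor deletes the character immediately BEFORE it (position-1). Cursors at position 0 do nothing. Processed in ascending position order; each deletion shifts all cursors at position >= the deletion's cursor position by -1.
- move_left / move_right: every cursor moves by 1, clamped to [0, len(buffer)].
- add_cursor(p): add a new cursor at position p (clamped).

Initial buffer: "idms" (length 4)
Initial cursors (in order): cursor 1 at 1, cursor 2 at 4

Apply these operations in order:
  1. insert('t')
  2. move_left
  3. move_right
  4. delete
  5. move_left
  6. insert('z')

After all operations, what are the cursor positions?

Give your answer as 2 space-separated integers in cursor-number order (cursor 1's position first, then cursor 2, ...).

After op 1 (insert('t')): buffer="itdmst" (len 6), cursors c1@2 c2@6, authorship .1...2
After op 2 (move_left): buffer="itdmst" (len 6), cursors c1@1 c2@5, authorship .1...2
After op 3 (move_right): buffer="itdmst" (len 6), cursors c1@2 c2@6, authorship .1...2
After op 4 (delete): buffer="idms" (len 4), cursors c1@1 c2@4, authorship ....
After op 5 (move_left): buffer="idms" (len 4), cursors c1@0 c2@3, authorship ....
After op 6 (insert('z')): buffer="zidmzs" (len 6), cursors c1@1 c2@5, authorship 1...2.

Answer: 1 5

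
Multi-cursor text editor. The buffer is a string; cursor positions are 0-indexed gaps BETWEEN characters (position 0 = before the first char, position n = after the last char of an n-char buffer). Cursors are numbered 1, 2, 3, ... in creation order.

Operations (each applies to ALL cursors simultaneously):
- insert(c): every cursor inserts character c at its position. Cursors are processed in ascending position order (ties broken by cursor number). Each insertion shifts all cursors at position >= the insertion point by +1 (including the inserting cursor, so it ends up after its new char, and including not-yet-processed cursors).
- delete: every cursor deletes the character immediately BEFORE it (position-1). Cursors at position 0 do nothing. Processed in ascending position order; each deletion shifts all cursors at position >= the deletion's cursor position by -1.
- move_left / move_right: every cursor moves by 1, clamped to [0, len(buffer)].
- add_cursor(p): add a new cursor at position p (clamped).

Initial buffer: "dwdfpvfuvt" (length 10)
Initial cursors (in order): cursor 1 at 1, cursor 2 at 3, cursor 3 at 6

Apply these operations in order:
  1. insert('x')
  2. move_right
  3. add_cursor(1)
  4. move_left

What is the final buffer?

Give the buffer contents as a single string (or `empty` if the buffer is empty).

After op 1 (insert('x')): buffer="dxwdxfpvxfuvt" (len 13), cursors c1@2 c2@5 c3@9, authorship .1..2...3....
After op 2 (move_right): buffer="dxwdxfpvxfuvt" (len 13), cursors c1@3 c2@6 c3@10, authorship .1..2...3....
After op 3 (add_cursor(1)): buffer="dxwdxfpvxfuvt" (len 13), cursors c4@1 c1@3 c2@6 c3@10, authorship .1..2...3....
After op 4 (move_left): buffer="dxwdxfpvxfuvt" (len 13), cursors c4@0 c1@2 c2@5 c3@9, authorship .1..2...3....

Answer: dxwdxfpvxfuvt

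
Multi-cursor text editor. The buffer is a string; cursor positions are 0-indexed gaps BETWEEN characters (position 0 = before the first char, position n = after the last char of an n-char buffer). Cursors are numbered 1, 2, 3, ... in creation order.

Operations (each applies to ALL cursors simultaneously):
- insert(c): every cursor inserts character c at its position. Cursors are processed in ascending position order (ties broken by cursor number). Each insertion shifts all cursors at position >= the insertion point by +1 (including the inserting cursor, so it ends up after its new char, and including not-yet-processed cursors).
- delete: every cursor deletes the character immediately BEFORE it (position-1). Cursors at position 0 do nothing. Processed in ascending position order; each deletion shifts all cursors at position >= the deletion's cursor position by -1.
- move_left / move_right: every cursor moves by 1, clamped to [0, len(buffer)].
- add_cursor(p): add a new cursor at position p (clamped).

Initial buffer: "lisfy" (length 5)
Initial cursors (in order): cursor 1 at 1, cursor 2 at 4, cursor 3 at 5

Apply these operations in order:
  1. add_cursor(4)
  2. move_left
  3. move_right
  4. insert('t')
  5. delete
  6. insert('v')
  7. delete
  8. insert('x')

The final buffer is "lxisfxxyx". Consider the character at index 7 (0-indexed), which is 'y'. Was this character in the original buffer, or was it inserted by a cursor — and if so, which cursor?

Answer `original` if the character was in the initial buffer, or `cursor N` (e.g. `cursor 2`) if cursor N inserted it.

Answer: original

Derivation:
After op 1 (add_cursor(4)): buffer="lisfy" (len 5), cursors c1@1 c2@4 c4@4 c3@5, authorship .....
After op 2 (move_left): buffer="lisfy" (len 5), cursors c1@0 c2@3 c4@3 c3@4, authorship .....
After op 3 (move_right): buffer="lisfy" (len 5), cursors c1@1 c2@4 c4@4 c3@5, authorship .....
After op 4 (insert('t')): buffer="ltisfttyt" (len 9), cursors c1@2 c2@7 c4@7 c3@9, authorship .1...24.3
After op 5 (delete): buffer="lisfy" (len 5), cursors c1@1 c2@4 c4@4 c3@5, authorship .....
After op 6 (insert('v')): buffer="lvisfvvyv" (len 9), cursors c1@2 c2@7 c4@7 c3@9, authorship .1...24.3
After op 7 (delete): buffer="lisfy" (len 5), cursors c1@1 c2@4 c4@4 c3@5, authorship .....
After op 8 (insert('x')): buffer="lxisfxxyx" (len 9), cursors c1@2 c2@7 c4@7 c3@9, authorship .1...24.3
Authorship (.=original, N=cursor N): . 1 . . . 2 4 . 3
Index 7: author = original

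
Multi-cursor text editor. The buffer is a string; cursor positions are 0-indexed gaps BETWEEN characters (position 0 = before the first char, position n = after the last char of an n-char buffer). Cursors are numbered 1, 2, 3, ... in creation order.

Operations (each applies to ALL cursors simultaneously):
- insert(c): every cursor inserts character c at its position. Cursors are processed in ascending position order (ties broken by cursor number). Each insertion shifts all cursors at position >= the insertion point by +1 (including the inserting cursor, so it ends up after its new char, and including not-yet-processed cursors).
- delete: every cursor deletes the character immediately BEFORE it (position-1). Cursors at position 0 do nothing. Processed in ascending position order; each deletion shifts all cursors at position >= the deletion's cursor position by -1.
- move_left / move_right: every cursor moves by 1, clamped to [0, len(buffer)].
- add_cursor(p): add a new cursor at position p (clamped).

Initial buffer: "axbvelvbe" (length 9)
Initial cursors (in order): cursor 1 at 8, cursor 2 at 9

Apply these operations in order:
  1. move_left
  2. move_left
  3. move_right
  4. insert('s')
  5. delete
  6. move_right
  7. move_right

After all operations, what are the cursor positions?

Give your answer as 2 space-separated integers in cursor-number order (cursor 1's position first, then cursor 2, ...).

After op 1 (move_left): buffer="axbvelvbe" (len 9), cursors c1@7 c2@8, authorship .........
After op 2 (move_left): buffer="axbvelvbe" (len 9), cursors c1@6 c2@7, authorship .........
After op 3 (move_right): buffer="axbvelvbe" (len 9), cursors c1@7 c2@8, authorship .........
After op 4 (insert('s')): buffer="axbvelvsbse" (len 11), cursors c1@8 c2@10, authorship .......1.2.
After op 5 (delete): buffer="axbvelvbe" (len 9), cursors c1@7 c2@8, authorship .........
After op 6 (move_right): buffer="axbvelvbe" (len 9), cursors c1@8 c2@9, authorship .........
After op 7 (move_right): buffer="axbvelvbe" (len 9), cursors c1@9 c2@9, authorship .........

Answer: 9 9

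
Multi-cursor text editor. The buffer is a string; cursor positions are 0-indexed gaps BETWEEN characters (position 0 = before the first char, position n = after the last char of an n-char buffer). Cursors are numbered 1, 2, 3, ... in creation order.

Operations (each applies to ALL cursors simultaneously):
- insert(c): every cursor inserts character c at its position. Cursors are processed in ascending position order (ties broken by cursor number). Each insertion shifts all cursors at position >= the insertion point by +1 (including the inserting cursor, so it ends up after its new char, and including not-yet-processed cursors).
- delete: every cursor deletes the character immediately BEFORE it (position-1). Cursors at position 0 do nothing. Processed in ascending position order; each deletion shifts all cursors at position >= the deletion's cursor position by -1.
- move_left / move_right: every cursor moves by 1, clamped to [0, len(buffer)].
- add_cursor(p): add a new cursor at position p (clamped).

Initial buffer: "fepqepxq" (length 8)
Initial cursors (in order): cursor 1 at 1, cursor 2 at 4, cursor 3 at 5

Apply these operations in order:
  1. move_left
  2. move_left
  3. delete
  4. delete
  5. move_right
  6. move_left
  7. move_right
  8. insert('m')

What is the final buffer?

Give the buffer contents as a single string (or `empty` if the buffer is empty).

Answer: qmmmepxq

Derivation:
After op 1 (move_left): buffer="fepqepxq" (len 8), cursors c1@0 c2@3 c3@4, authorship ........
After op 2 (move_left): buffer="fepqepxq" (len 8), cursors c1@0 c2@2 c3@3, authorship ........
After op 3 (delete): buffer="fqepxq" (len 6), cursors c1@0 c2@1 c3@1, authorship ......
After op 4 (delete): buffer="qepxq" (len 5), cursors c1@0 c2@0 c3@0, authorship .....
After op 5 (move_right): buffer="qepxq" (len 5), cursors c1@1 c2@1 c3@1, authorship .....
After op 6 (move_left): buffer="qepxq" (len 5), cursors c1@0 c2@0 c3@0, authorship .....
After op 7 (move_right): buffer="qepxq" (len 5), cursors c1@1 c2@1 c3@1, authorship .....
After op 8 (insert('m')): buffer="qmmmepxq" (len 8), cursors c1@4 c2@4 c3@4, authorship .123....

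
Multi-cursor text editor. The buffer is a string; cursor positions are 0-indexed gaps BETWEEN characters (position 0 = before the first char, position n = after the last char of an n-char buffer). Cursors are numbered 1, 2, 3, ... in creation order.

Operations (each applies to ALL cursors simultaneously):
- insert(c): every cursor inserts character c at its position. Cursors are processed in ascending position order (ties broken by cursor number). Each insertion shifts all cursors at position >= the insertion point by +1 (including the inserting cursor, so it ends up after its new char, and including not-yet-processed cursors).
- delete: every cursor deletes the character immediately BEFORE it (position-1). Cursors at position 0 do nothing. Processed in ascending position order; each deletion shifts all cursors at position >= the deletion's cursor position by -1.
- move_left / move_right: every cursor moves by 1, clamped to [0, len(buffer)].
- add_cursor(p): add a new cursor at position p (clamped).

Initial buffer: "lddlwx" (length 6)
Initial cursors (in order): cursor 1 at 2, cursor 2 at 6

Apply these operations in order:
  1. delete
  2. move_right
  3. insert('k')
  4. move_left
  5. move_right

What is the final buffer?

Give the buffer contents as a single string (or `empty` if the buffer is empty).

Answer: ldklwk

Derivation:
After op 1 (delete): buffer="ldlw" (len 4), cursors c1@1 c2@4, authorship ....
After op 2 (move_right): buffer="ldlw" (len 4), cursors c1@2 c2@4, authorship ....
After op 3 (insert('k')): buffer="ldklwk" (len 6), cursors c1@3 c2@6, authorship ..1..2
After op 4 (move_left): buffer="ldklwk" (len 6), cursors c1@2 c2@5, authorship ..1..2
After op 5 (move_right): buffer="ldklwk" (len 6), cursors c1@3 c2@6, authorship ..1..2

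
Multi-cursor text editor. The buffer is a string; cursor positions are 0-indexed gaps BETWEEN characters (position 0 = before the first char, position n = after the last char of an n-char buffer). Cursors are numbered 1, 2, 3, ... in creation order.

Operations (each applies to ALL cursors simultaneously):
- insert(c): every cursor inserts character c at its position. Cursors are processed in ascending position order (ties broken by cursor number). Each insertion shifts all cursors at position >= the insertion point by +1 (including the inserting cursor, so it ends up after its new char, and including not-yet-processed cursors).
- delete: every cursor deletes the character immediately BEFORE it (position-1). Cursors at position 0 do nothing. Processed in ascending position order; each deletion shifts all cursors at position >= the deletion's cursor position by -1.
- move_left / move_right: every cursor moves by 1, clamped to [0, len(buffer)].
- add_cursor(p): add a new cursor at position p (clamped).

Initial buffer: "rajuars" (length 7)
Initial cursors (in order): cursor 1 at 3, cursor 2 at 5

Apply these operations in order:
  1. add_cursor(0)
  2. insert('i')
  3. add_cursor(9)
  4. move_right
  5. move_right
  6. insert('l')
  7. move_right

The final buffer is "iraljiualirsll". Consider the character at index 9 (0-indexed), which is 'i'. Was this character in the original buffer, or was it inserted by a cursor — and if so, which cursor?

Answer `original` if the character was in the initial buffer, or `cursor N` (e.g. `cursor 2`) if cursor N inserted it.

Answer: cursor 2

Derivation:
After op 1 (add_cursor(0)): buffer="rajuars" (len 7), cursors c3@0 c1@3 c2@5, authorship .......
After op 2 (insert('i')): buffer="irajiuairs" (len 10), cursors c3@1 c1@5 c2@8, authorship 3...1..2..
After op 3 (add_cursor(9)): buffer="irajiuairs" (len 10), cursors c3@1 c1@5 c2@8 c4@9, authorship 3...1..2..
After op 4 (move_right): buffer="irajiuairs" (len 10), cursors c3@2 c1@6 c2@9 c4@10, authorship 3...1..2..
After op 5 (move_right): buffer="irajiuairs" (len 10), cursors c3@3 c1@7 c2@10 c4@10, authorship 3...1..2..
After op 6 (insert('l')): buffer="iraljiualirsll" (len 14), cursors c3@4 c1@9 c2@14 c4@14, authorship 3..3.1..12..24
After op 7 (move_right): buffer="iraljiualirsll" (len 14), cursors c3@5 c1@10 c2@14 c4@14, authorship 3..3.1..12..24
Authorship (.=original, N=cursor N): 3 . . 3 . 1 . . 1 2 . . 2 4
Index 9: author = 2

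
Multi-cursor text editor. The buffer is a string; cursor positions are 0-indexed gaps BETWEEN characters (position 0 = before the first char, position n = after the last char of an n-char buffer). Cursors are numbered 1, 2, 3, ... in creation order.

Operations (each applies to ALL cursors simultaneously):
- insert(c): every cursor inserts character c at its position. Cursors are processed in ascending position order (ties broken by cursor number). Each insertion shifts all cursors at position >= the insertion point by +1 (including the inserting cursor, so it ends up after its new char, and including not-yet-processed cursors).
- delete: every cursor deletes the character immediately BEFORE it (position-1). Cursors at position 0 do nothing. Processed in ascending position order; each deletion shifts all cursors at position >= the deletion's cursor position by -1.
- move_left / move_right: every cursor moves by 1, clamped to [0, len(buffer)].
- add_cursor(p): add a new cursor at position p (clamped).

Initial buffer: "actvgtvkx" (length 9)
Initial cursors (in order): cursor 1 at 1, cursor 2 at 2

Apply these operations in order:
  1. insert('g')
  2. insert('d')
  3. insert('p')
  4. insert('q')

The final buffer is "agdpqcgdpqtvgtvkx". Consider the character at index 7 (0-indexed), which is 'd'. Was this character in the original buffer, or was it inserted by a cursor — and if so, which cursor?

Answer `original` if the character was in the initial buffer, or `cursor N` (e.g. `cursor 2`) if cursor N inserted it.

After op 1 (insert('g')): buffer="agcgtvgtvkx" (len 11), cursors c1@2 c2@4, authorship .1.2.......
After op 2 (insert('d')): buffer="agdcgdtvgtvkx" (len 13), cursors c1@3 c2@6, authorship .11.22.......
After op 3 (insert('p')): buffer="agdpcgdptvgtvkx" (len 15), cursors c1@4 c2@8, authorship .111.222.......
After op 4 (insert('q')): buffer="agdpqcgdpqtvgtvkx" (len 17), cursors c1@5 c2@10, authorship .1111.2222.......
Authorship (.=original, N=cursor N): . 1 1 1 1 . 2 2 2 2 . . . . . . .
Index 7: author = 2

Answer: cursor 2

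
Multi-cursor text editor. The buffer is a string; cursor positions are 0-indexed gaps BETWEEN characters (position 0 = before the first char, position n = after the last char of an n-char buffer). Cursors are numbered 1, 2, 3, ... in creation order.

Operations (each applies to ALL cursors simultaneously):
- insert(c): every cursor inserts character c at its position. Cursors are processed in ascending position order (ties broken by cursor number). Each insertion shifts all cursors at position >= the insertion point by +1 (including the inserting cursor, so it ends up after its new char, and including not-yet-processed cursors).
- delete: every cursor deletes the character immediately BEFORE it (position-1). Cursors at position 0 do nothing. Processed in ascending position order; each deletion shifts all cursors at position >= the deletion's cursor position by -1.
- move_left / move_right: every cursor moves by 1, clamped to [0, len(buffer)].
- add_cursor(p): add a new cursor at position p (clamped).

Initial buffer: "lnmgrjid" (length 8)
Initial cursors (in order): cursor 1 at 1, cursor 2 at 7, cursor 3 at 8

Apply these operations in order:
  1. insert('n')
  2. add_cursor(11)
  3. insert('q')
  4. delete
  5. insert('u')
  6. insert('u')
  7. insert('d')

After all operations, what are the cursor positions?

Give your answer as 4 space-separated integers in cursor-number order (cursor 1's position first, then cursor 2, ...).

Answer: 5 15 23 23

Derivation:
After op 1 (insert('n')): buffer="lnnmgrjindn" (len 11), cursors c1@2 c2@9 c3@11, authorship .1......2.3
After op 2 (add_cursor(11)): buffer="lnnmgrjindn" (len 11), cursors c1@2 c2@9 c3@11 c4@11, authorship .1......2.3
After op 3 (insert('q')): buffer="lnqnmgrjinqdnqq" (len 15), cursors c1@3 c2@11 c3@15 c4@15, authorship .11......22.334
After op 4 (delete): buffer="lnnmgrjindn" (len 11), cursors c1@2 c2@9 c3@11 c4@11, authorship .1......2.3
After op 5 (insert('u')): buffer="lnunmgrjinudnuu" (len 15), cursors c1@3 c2@11 c3@15 c4@15, authorship .11......22.334
After op 6 (insert('u')): buffer="lnuunmgrjinuudnuuuu" (len 19), cursors c1@4 c2@13 c3@19 c4@19, authorship .111......222.33434
After op 7 (insert('d')): buffer="lnuudnmgrjinuuddnuuuudd" (len 23), cursors c1@5 c2@15 c3@23 c4@23, authorship .1111......2222.3343434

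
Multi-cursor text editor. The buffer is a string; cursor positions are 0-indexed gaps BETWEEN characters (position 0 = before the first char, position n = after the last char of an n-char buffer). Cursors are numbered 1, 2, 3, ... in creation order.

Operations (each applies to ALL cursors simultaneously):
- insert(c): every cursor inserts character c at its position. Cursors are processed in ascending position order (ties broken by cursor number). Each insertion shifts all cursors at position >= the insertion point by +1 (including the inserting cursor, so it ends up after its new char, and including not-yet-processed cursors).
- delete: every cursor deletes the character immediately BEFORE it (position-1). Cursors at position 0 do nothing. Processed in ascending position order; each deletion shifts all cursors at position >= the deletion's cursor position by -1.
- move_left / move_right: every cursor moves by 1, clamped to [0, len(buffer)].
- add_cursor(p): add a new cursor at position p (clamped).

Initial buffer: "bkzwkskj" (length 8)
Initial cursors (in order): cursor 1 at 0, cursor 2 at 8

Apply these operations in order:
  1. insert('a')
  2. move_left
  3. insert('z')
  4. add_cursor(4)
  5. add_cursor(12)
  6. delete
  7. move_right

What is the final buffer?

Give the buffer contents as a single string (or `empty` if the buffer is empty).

After op 1 (insert('a')): buffer="abkzwkskja" (len 10), cursors c1@1 c2@10, authorship 1........2
After op 2 (move_left): buffer="abkzwkskja" (len 10), cursors c1@0 c2@9, authorship 1........2
After op 3 (insert('z')): buffer="zabkzwkskjza" (len 12), cursors c1@1 c2@11, authorship 11........22
After op 4 (add_cursor(4)): buffer="zabkzwkskjza" (len 12), cursors c1@1 c3@4 c2@11, authorship 11........22
After op 5 (add_cursor(12)): buffer="zabkzwkskjza" (len 12), cursors c1@1 c3@4 c2@11 c4@12, authorship 11........22
After op 6 (delete): buffer="abzwkskj" (len 8), cursors c1@0 c3@2 c2@8 c4@8, authorship 1.......
After op 7 (move_right): buffer="abzwkskj" (len 8), cursors c1@1 c3@3 c2@8 c4@8, authorship 1.......

Answer: abzwkskj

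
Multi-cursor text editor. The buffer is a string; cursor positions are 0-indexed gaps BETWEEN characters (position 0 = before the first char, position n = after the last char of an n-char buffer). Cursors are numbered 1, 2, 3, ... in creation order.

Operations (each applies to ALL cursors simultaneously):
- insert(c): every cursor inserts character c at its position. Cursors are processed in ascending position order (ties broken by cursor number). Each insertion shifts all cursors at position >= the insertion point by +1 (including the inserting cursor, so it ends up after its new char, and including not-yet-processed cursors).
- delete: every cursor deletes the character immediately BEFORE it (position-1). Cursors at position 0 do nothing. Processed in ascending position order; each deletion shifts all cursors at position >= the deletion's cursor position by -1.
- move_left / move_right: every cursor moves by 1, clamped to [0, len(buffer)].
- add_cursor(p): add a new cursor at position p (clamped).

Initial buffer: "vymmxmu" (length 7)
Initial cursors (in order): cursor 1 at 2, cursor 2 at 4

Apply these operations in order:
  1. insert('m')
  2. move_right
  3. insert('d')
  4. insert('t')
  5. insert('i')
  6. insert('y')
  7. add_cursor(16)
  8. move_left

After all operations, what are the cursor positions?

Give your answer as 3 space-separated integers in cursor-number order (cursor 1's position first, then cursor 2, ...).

Answer: 7 14 15

Derivation:
After op 1 (insert('m')): buffer="vymmmmxmu" (len 9), cursors c1@3 c2@6, authorship ..1..2...
After op 2 (move_right): buffer="vymmmmxmu" (len 9), cursors c1@4 c2@7, authorship ..1..2...
After op 3 (insert('d')): buffer="vymmdmmxdmu" (len 11), cursors c1@5 c2@9, authorship ..1.1.2.2..
After op 4 (insert('t')): buffer="vymmdtmmxdtmu" (len 13), cursors c1@6 c2@11, authorship ..1.11.2.22..
After op 5 (insert('i')): buffer="vymmdtimmxdtimu" (len 15), cursors c1@7 c2@13, authorship ..1.111.2.222..
After op 6 (insert('y')): buffer="vymmdtiymmxdtiymu" (len 17), cursors c1@8 c2@15, authorship ..1.1111.2.2222..
After op 7 (add_cursor(16)): buffer="vymmdtiymmxdtiymu" (len 17), cursors c1@8 c2@15 c3@16, authorship ..1.1111.2.2222..
After op 8 (move_left): buffer="vymmdtiymmxdtiymu" (len 17), cursors c1@7 c2@14 c3@15, authorship ..1.1111.2.2222..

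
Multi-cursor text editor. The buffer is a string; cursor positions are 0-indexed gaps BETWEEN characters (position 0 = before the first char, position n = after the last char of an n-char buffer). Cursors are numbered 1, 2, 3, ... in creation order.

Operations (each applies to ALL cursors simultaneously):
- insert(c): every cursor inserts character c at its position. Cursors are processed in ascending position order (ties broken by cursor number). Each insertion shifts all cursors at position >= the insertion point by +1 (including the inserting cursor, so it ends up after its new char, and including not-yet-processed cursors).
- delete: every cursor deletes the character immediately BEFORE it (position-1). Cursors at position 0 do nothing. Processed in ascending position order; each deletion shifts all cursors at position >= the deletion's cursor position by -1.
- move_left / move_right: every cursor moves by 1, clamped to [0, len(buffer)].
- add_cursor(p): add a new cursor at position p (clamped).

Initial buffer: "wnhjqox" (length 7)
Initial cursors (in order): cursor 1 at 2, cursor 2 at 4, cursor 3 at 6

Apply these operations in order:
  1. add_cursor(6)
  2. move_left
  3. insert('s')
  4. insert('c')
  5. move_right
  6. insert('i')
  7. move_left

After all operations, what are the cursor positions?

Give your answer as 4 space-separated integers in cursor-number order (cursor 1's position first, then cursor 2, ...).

After op 1 (add_cursor(6)): buffer="wnhjqox" (len 7), cursors c1@2 c2@4 c3@6 c4@6, authorship .......
After op 2 (move_left): buffer="wnhjqox" (len 7), cursors c1@1 c2@3 c3@5 c4@5, authorship .......
After op 3 (insert('s')): buffer="wsnhsjqssox" (len 11), cursors c1@2 c2@5 c3@9 c4@9, authorship .1..2..34..
After op 4 (insert('c')): buffer="wscnhscjqssccox" (len 15), cursors c1@3 c2@7 c3@13 c4@13, authorship .11..22..3434..
After op 5 (move_right): buffer="wscnhscjqssccox" (len 15), cursors c1@4 c2@8 c3@14 c4@14, authorship .11..22..3434..
After op 6 (insert('i')): buffer="wscnihscjiqssccoiix" (len 19), cursors c1@5 c2@10 c3@18 c4@18, authorship .11.1.22.2.3434.34.
After op 7 (move_left): buffer="wscnihscjiqssccoiix" (len 19), cursors c1@4 c2@9 c3@17 c4@17, authorship .11.1.22.2.3434.34.

Answer: 4 9 17 17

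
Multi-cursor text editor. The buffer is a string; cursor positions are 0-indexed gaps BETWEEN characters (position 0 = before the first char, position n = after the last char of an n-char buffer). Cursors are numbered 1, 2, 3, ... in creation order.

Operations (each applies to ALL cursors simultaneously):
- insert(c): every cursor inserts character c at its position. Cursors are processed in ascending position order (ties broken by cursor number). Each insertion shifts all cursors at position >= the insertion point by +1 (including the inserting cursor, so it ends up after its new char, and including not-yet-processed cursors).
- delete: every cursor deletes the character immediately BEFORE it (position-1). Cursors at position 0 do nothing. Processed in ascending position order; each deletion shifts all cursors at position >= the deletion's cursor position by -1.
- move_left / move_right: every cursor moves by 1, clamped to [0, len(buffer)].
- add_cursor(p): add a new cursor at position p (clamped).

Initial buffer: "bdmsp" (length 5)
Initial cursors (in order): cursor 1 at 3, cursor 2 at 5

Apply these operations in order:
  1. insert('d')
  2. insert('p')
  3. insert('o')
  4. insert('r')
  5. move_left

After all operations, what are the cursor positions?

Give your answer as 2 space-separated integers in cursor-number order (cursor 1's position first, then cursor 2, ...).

After op 1 (insert('d')): buffer="bdmdspd" (len 7), cursors c1@4 c2@7, authorship ...1..2
After op 2 (insert('p')): buffer="bdmdpspdp" (len 9), cursors c1@5 c2@9, authorship ...11..22
After op 3 (insert('o')): buffer="bdmdpospdpo" (len 11), cursors c1@6 c2@11, authorship ...111..222
After op 4 (insert('r')): buffer="bdmdporspdpor" (len 13), cursors c1@7 c2@13, authorship ...1111..2222
After op 5 (move_left): buffer="bdmdporspdpor" (len 13), cursors c1@6 c2@12, authorship ...1111..2222

Answer: 6 12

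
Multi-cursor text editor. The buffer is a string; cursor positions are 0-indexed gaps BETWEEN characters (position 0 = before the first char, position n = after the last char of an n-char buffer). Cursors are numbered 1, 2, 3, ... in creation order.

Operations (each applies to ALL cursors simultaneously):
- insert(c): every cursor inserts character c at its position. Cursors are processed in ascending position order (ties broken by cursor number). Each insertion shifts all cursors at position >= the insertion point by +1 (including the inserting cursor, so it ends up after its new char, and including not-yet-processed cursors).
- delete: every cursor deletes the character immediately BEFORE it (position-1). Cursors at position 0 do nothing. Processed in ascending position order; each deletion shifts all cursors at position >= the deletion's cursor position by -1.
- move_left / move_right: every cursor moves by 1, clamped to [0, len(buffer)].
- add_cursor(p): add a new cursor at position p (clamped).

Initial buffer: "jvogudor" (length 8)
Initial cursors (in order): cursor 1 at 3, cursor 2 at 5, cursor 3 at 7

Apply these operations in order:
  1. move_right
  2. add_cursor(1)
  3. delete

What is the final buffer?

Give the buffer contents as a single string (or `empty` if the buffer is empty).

Answer: vouo

Derivation:
After op 1 (move_right): buffer="jvogudor" (len 8), cursors c1@4 c2@6 c3@8, authorship ........
After op 2 (add_cursor(1)): buffer="jvogudor" (len 8), cursors c4@1 c1@4 c2@6 c3@8, authorship ........
After op 3 (delete): buffer="vouo" (len 4), cursors c4@0 c1@2 c2@3 c3@4, authorship ....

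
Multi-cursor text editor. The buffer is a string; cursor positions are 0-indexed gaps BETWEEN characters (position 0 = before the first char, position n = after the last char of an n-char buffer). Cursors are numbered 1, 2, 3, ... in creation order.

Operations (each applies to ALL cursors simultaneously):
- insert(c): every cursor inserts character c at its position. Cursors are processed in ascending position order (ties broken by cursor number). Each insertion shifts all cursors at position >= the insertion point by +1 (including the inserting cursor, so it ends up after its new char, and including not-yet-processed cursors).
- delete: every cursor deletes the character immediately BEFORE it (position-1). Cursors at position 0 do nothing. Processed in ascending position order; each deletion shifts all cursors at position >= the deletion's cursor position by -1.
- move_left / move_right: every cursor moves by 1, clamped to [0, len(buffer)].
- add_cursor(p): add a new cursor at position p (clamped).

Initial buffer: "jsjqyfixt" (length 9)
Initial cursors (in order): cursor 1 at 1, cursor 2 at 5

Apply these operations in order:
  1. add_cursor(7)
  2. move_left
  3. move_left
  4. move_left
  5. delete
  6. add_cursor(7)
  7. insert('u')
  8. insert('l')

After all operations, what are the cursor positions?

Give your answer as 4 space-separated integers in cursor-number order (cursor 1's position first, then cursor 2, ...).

Answer: 2 5 8 15

Derivation:
After op 1 (add_cursor(7)): buffer="jsjqyfixt" (len 9), cursors c1@1 c2@5 c3@7, authorship .........
After op 2 (move_left): buffer="jsjqyfixt" (len 9), cursors c1@0 c2@4 c3@6, authorship .........
After op 3 (move_left): buffer="jsjqyfixt" (len 9), cursors c1@0 c2@3 c3@5, authorship .........
After op 4 (move_left): buffer="jsjqyfixt" (len 9), cursors c1@0 c2@2 c3@4, authorship .........
After op 5 (delete): buffer="jjyfixt" (len 7), cursors c1@0 c2@1 c3@2, authorship .......
After op 6 (add_cursor(7)): buffer="jjyfixt" (len 7), cursors c1@0 c2@1 c3@2 c4@7, authorship .......
After op 7 (insert('u')): buffer="ujujuyfixtu" (len 11), cursors c1@1 c2@3 c3@5 c4@11, authorship 1.2.3.....4
After op 8 (insert('l')): buffer="uljuljulyfixtul" (len 15), cursors c1@2 c2@5 c3@8 c4@15, authorship 11.22.33.....44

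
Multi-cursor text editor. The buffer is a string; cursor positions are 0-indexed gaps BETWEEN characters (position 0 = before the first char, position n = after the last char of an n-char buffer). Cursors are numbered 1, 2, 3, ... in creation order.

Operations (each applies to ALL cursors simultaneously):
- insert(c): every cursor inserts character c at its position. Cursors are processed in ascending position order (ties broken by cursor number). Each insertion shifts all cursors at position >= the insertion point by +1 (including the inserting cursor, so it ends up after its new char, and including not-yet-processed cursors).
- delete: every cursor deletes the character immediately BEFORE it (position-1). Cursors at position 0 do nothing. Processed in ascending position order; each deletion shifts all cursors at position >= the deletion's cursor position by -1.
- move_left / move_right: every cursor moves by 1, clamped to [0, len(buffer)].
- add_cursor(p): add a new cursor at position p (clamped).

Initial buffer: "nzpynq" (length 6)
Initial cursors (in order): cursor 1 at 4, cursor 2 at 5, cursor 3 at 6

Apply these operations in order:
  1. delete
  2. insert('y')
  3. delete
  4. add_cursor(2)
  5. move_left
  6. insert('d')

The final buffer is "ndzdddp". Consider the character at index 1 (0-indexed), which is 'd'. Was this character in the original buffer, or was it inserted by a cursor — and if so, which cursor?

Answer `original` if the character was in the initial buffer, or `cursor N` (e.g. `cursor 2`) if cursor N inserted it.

After op 1 (delete): buffer="nzp" (len 3), cursors c1@3 c2@3 c3@3, authorship ...
After op 2 (insert('y')): buffer="nzpyyy" (len 6), cursors c1@6 c2@6 c3@6, authorship ...123
After op 3 (delete): buffer="nzp" (len 3), cursors c1@3 c2@3 c3@3, authorship ...
After op 4 (add_cursor(2)): buffer="nzp" (len 3), cursors c4@2 c1@3 c2@3 c3@3, authorship ...
After op 5 (move_left): buffer="nzp" (len 3), cursors c4@1 c1@2 c2@2 c3@2, authorship ...
After op 6 (insert('d')): buffer="ndzdddp" (len 7), cursors c4@2 c1@6 c2@6 c3@6, authorship .4.123.
Authorship (.=original, N=cursor N): . 4 . 1 2 3 .
Index 1: author = 4

Answer: cursor 4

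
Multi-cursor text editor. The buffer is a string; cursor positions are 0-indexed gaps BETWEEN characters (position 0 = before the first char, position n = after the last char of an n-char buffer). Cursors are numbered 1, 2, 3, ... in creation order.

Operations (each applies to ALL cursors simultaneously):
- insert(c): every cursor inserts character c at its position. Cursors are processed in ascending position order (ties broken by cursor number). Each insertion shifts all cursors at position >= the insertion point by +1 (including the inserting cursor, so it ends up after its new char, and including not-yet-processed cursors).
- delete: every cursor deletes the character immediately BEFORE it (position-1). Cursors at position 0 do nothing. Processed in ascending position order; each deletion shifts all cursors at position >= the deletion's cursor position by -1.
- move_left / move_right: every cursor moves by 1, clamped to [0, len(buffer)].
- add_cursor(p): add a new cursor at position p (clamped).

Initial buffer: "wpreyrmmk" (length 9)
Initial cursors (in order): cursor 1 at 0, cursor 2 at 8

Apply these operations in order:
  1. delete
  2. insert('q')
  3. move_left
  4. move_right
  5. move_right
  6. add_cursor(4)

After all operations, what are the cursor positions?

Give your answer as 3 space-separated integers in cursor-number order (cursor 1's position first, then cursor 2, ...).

After op 1 (delete): buffer="wpreyrmk" (len 8), cursors c1@0 c2@7, authorship ........
After op 2 (insert('q')): buffer="qwpreyrmqk" (len 10), cursors c1@1 c2@9, authorship 1.......2.
After op 3 (move_left): buffer="qwpreyrmqk" (len 10), cursors c1@0 c2@8, authorship 1.......2.
After op 4 (move_right): buffer="qwpreyrmqk" (len 10), cursors c1@1 c2@9, authorship 1.......2.
After op 5 (move_right): buffer="qwpreyrmqk" (len 10), cursors c1@2 c2@10, authorship 1.......2.
After op 6 (add_cursor(4)): buffer="qwpreyrmqk" (len 10), cursors c1@2 c3@4 c2@10, authorship 1.......2.

Answer: 2 10 4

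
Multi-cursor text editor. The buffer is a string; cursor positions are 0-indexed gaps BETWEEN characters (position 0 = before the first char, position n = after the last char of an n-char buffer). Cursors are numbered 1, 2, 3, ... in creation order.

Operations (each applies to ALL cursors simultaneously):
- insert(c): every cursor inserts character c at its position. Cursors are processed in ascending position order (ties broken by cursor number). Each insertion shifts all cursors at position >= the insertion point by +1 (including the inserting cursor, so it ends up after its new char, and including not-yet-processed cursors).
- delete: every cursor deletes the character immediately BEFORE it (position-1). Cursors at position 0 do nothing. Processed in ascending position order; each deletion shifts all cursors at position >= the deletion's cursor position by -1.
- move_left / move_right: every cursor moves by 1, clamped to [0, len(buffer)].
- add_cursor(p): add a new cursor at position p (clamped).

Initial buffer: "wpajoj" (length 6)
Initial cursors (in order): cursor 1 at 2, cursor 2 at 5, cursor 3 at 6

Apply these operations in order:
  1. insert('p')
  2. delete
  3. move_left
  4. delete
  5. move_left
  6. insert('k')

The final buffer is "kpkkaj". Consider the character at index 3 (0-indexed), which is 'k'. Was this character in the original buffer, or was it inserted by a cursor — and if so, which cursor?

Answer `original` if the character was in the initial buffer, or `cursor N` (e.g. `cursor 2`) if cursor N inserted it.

After op 1 (insert('p')): buffer="wppajopjp" (len 9), cursors c1@3 c2@7 c3@9, authorship ..1...2.3
After op 2 (delete): buffer="wpajoj" (len 6), cursors c1@2 c2@5 c3@6, authorship ......
After op 3 (move_left): buffer="wpajoj" (len 6), cursors c1@1 c2@4 c3@5, authorship ......
After op 4 (delete): buffer="paj" (len 3), cursors c1@0 c2@2 c3@2, authorship ...
After op 5 (move_left): buffer="paj" (len 3), cursors c1@0 c2@1 c3@1, authorship ...
After op 6 (insert('k')): buffer="kpkkaj" (len 6), cursors c1@1 c2@4 c3@4, authorship 1.23..
Authorship (.=original, N=cursor N): 1 . 2 3 . .
Index 3: author = 3

Answer: cursor 3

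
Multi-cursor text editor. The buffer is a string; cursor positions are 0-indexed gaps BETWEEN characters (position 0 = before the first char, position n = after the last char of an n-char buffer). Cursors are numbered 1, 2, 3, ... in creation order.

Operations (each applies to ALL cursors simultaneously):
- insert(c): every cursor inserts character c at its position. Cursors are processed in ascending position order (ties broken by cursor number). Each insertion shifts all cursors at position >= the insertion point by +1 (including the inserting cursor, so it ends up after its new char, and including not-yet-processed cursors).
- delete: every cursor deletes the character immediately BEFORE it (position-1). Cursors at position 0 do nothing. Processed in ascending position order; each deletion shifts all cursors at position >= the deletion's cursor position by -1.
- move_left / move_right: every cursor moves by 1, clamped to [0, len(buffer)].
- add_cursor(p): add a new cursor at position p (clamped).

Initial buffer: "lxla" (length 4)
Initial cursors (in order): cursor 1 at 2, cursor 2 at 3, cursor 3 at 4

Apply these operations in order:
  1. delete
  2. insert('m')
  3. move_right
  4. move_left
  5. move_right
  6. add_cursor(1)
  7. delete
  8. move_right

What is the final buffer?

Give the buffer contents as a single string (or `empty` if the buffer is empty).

Answer: empty

Derivation:
After op 1 (delete): buffer="l" (len 1), cursors c1@1 c2@1 c3@1, authorship .
After op 2 (insert('m')): buffer="lmmm" (len 4), cursors c1@4 c2@4 c3@4, authorship .123
After op 3 (move_right): buffer="lmmm" (len 4), cursors c1@4 c2@4 c3@4, authorship .123
After op 4 (move_left): buffer="lmmm" (len 4), cursors c1@3 c2@3 c3@3, authorship .123
After op 5 (move_right): buffer="lmmm" (len 4), cursors c1@4 c2@4 c3@4, authorship .123
After op 6 (add_cursor(1)): buffer="lmmm" (len 4), cursors c4@1 c1@4 c2@4 c3@4, authorship .123
After op 7 (delete): buffer="" (len 0), cursors c1@0 c2@0 c3@0 c4@0, authorship 
After op 8 (move_right): buffer="" (len 0), cursors c1@0 c2@0 c3@0 c4@0, authorship 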